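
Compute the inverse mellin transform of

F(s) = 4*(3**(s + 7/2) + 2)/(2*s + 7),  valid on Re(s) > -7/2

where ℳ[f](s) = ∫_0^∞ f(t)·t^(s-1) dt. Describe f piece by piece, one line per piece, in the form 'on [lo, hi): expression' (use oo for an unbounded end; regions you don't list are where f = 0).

split f at 1: ℳ[f](s) collects 2 kernel integrals
piece [0, 1): integrate 6*t**(7/2) against the kernel
[1, 3) adds the kernel integral of 2*t**(7/2)

on [0, 1): 6*t**(7/2)
on [1, 3): 2*t**(7/2)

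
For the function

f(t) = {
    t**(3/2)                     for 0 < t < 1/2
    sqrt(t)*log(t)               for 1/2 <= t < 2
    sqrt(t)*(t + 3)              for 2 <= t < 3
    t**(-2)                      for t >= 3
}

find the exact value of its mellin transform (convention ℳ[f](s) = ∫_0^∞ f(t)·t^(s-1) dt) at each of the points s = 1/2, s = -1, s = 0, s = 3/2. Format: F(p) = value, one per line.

peel off the shared t-power: t on [0, 1/2); log(t) on [1/2, 2); t + 3 on [2, 3); …
cuts at 1/2, 2, 3: linearity sums the 4 kernel integrals
segment 0 to 1/2 holds t**(3/2); add its integral
for t in [1/2, 2): the term is ∫ sqrt(t)*log(t)·t^(s-1)
on [2, 3) integrate f = sqrt(t)*(t + 3) against the kernel
[3, ∞) adds the kernel integral of t**(-2)

F(1/2) = 2*sqrt(3)/27 + 5*log(2)/2 + 33/8
F(-1) = sqrt(2)*(-486*log(2) + sqrt(2) + 648)/162
F(0) = sqrt(2)*(-330 + sqrt(2) + 108*log(2) + 144*sqrt(6))/36
F(3/2) = 2*sqrt(3)/3 + 17*log(2)/8 + 207/16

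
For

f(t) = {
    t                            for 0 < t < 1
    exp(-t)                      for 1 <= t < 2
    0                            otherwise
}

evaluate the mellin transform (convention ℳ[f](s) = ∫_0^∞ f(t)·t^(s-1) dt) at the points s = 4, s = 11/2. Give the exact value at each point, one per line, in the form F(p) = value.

along the cuts 1, ℳ[f](s) splits into 2 integrals
the [0, 1) slice contributes ∫ t·t^(s-1) dt
∫ over [1, 2) of exp(-t)·t^(s-1) joins the sum

F(4) = -38*exp(-2) + 1/5 + 16*exp(-1)
F(11/2) = (-105170*sqrt(2) + (-12285*sqrt(pi)*erfc(sqrt(2)) + 64 + 12285*sqrt(pi)*erfc(1))*exp(2) + 49790*E)*exp(-2)/416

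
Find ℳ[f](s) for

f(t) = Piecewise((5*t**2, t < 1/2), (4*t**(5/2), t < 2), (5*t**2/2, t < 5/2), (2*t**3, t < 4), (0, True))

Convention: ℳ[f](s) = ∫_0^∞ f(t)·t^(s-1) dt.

integrate the 4 segments split at 1/2, 2, 5/2, then add the results
∫ over [0, 1/2) of 5*t**2·t^(s-1) joins the sum
segment 1/2 to 2 holds 4*t**(5/2); add its integral
between 2 and 5/2 the integrand is 5*t**2/2·t^(s-1)
segment 5/2 to 4 holds 2*t**3; add its integral

(1024*2**(2*s)*(s + 2)*(2*s + 5) - 80*2**s*(s + 3)*(2*s + 5) - 8*2**(1/2 - s)*(s + 2)*(s + 3) + 256*2**(s + 1/2)*(s + 2)*(s + 3) - 250*5**s*(s + 2)*(2*s + 5)/2**s + 125*5**s*(s + 3)*(2*s + 5)/2**s + 10*(s + 3)*(2*s + 5)/2**s)/(8*(s + 2)*(s + 3)*(2*s + 5))
  Re(s) > -2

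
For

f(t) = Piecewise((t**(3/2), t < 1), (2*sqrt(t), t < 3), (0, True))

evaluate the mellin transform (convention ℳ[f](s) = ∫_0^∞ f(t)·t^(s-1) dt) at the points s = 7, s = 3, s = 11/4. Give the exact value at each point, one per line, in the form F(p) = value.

F(7) = -38/255 + 2916*sqrt(3)/5
F(3) = -22/63 + 108*sqrt(3)/7
F(11/4) = -84/221 + 216*3**(1/4)/13

breakpoints 1: one integral from each of the 2 segments
the [0, 1) slice contributes ∫ t**(3/2)·t^(s-1) dt
the [1, 3) slice contributes ∫ 2*sqrt(t)·t^(s-1) dt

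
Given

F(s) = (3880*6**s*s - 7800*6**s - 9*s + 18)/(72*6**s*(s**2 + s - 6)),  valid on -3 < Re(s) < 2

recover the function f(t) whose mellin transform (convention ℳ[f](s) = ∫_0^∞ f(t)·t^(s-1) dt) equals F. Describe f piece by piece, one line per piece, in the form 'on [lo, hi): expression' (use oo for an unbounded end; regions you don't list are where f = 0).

on [0, 1/6): 27*t**3
on [1/6, 1): 54*t**3
on [1, oo): 1/(9*t**2)

remove the common scale on t first: t**3 on [0, 1/2); 2*t**3 on [1/2, 3); t**(-2) on [3, ∞)
back out the shared t-power: t on [0, 1/2); 2*t on [1/2, 3); t**(-4) on [3, ∞)
along the cuts 1/6, 1, ℳ[f](s) splits into 3 integrals
∫ 27*t**3·t^(s-1) over [0, 1/6)
∫ over [1/6, 1) of 54*t**3·t^(s-1) joins the sum
∫ 1/(9*t**2)·t^(s-1) over [1, ∞)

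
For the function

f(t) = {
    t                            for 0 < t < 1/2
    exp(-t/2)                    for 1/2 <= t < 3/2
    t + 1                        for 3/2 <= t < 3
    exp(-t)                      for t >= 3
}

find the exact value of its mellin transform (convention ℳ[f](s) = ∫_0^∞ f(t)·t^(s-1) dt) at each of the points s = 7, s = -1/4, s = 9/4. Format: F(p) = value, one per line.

F(7) = -6243201*exp(-3/4)/32 + 13977*exp(-3) + 1009711/896 + 3786745*exp(-1/4)/32
F(-1/4) = 2**(1/4)*(-3*sqrt(2)*uppergamma(-1/4, 3/4) + 3*2**(3/4)*uppergamma(-1/4, 3) + 4 + 3*sqrt(2)*uppergamma(-1/4, 1/4) + 4*3**(3/4))/6
F(9/4) = -4*2**(1/4)*uppergamma(9/4, 3/4) - 53*2**(3/4)*3**(1/4)/52 + 2**(3/4)/52 + uppergamma(9/4, 3) + 4*2**(1/4)*uppergamma(9/4, 1/4) + 160*3**(1/4)/13

summing 4 kernel integrals split by 1/2, 3/2, 3 yields ℳ[f](s)
the [0, 1/2) slice contributes ∫ t·t^(s-1) dt
the [1/2, 3/2) slice contributes ∫ exp(-t/2)·t^(s-1) dt
over [3/2, 3), the kernel integral of (t + 1) enters the sum
segment [3, ∞) carries exp(-t); integrate it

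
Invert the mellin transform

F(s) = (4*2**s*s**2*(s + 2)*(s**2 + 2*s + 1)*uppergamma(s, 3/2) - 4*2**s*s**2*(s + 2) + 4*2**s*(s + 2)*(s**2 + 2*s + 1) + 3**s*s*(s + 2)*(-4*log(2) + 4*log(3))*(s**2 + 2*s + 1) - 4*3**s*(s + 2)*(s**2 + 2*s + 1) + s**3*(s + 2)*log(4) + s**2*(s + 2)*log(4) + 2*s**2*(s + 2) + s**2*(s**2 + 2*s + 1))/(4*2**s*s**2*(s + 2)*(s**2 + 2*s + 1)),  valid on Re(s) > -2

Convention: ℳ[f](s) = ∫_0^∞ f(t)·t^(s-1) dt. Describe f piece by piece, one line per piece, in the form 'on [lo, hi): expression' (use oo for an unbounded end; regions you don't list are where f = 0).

linearity at 1/2, 1, 3/2 turns ℳ[f](s) into 4 summed integrals
piece [0, 1/2): integrate t**2 against the kernel
piece [1/2, 1): integrate t*log(t) against the kernel
segment [1, 3/2) carries log(t); integrate it
the [3/2, ∞) slice contributes ∫ exp(-t)·t^(s-1) dt

on [0, 1/2): t**2
on [1/2, 1): t*log(t)
on [1, 3/2): log(t)
on [3/2, oo): exp(-t)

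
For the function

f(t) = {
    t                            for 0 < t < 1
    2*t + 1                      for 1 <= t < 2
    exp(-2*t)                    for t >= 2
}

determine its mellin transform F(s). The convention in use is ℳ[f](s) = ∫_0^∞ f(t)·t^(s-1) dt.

cuts at 1, 2: linearity sums the 3 kernel integrals
segment [0, 1) carries t; integrate it
between 1 and 2 the integrand is (2*t + 1)·t^(s-1)
∫ over [2, ∞) of exp(-2*t)·t^(s-1) joins the sum

(2**s*s*(s + 1)*uppergamma(s, 4) - 2*4**s*s - 4**s + 5*8**s*s + 8**s)/(4**s*s*(s + 1))
  Re(s) > -1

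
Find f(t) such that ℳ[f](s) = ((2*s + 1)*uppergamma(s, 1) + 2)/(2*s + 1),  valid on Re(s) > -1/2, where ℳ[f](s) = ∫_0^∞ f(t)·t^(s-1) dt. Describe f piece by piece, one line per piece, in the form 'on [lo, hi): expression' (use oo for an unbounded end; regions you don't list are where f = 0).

on [0, 1): sqrt(t)
on [1, oo): exp(-t)

linearity at 1 turns ℳ[f](s) into 2 summed integrals
[0, 1) adds the kernel integral of sqrt(t)
segment 1 to ∞ holds exp(-t); add its integral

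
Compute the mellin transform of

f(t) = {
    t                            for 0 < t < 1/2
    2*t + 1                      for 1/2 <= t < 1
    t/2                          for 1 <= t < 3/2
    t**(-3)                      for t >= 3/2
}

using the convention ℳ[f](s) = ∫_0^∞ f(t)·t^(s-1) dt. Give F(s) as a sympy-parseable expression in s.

(270*2**s*s**2 - 702*2**s*s - 324*2**s + 49*3**s*s**2 - 275*3**s*s - 162*s**2 + 378*s + 324)/(108*2**s*s*(s**2 - 2*s - 3))
  -1 < Re(s) < 3

along the cuts 1/2, 1, 3/2, ℳ[f](s) splits into 4 integrals
between 0 and 1/2 the integrand is t·t^(s-1)
over [1/2, 1), the kernel integral of (2*t + 1) enters the sum
for t in [1, 3/2): the term is ∫ t/2·t^(s-1)
on [3/2, ∞) integrate f = t**(-3) against the kernel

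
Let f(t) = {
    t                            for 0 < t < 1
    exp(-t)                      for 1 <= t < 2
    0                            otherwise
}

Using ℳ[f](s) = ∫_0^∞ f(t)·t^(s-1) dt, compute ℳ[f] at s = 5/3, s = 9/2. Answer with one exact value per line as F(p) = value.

along the cuts 1, ℳ[f](s) splits into 2 integrals
[0, 1) adds the kernel integral of t
piece [1, 2): integrate exp(-t) against the kernel

F(5/3) = -uppergamma(5/3, 2) + 3/8 + uppergamma(5/3, 1)
F(9/2) = (-9262*sqrt(2) + (-1155*sqrt(pi)*erfc(sqrt(2)) + 32 + 1155*sqrt(pi)*erfc(1))*exp(2) + 4642*E)*exp(-2)/176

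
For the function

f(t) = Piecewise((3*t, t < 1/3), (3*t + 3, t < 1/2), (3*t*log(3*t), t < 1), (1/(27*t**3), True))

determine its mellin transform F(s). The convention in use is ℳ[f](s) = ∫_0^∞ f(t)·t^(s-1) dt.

strip the common scale on t: t on [0, 1); t + 3 on [1, 3/2); t*log(t) on [3/2, 3); …
linearity at 1/3, 1/2, 1 turns ℳ[f](s) into 4 summed integrals
∫ over [0, 1/3) of 3*t·t^(s-1) joins the sum
for t in [1/3, 1/2): the term is ∫ (3*t + 3)·t^(s-1)
∫ over [1/2, 1) of 3*t*log(3*t)·t^(s-1) joins the sum
the [1, ∞) slice contributes ∫ 1/(27*t**3)·t^(s-1) dt

(-162*2**s*s*(s - 3)*(s**2 + 2*s + 1) - 162*2**s*(s - 3)*(s**2 + 2*s + 1) - 81*3**s*s**2*(s - 3)*(s + 1)*log(3) + 81*3**s*s**2*(s - 3)*(s + 1)*log(2) - 81*3**s*s*(s - 3)*(s + 1)*log(3) + 81*3**s*s*(s - 3)*(s + 1)*log(2) + 81*3**s*s*(s - 3)*(s + 1) + 243*3**s*s*(s - 3)*(s**2 + 2*s + 1) + 162*3**s*(s - 3)*(s**2 + 2*s + 1) + 162*6**s*s**2*(s - 3)*(s + 1)*log(3) - 162*6**s*s*(s - 3)*(s + 1) + 162*6**s*s*(s - 3)*(s + 1)*log(3) - 2*6**s*s*(s + 1)*(s**2 + 2*s + 1))/(54*6**s*s*(s - 3)*(s + 1)*(s**2 + 2*s + 1))
  -1 < Re(s) < 3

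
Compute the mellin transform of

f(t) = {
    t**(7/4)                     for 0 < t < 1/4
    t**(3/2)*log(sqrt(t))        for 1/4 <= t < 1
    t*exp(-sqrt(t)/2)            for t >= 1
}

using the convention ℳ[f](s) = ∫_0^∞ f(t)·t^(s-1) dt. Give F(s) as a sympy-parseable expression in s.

(32*2**(4*s)*(4*s + 7)*(4*s + 4*(s + 1)**2 + 5)*uppergamma(2*s + 2, 1/2) - 8*2**(2*s)*(4*s + 7) + 4*s + (s + 1)*(4*s + 7)*log(4) + (4*s + 7)*log(2) + sqrt(2)*(4*s + 4*(s + 1)**2 + 5) + 7)/(4*2**(2*s)*(4*s + 7)*(4*s + 4*(s + 1)**2 + 5))
  Re(s) > -7/4

strip the power substitution: t**(7/2) on [0, 1/2); t**3*log(t) on [1/2, 1); t**2*exp(-t/2) on [1, ∞)
remove the shared t-power first: t**(3/2) on [0, 1/2); t*log(t) on [1/2, 1); exp(-t/2) on [1, ∞)
f breaks at 1/4, 1 into 3 integrals to sum
piece [0, 1/4): integrate t**(7/4) against the kernel
for t in [1/4, 1): the term is ∫ t**(3/2)*log(sqrt(t))·t^(s-1)
over [1, ∞), the kernel integral of t*exp(-sqrt(t)/2) enters the sum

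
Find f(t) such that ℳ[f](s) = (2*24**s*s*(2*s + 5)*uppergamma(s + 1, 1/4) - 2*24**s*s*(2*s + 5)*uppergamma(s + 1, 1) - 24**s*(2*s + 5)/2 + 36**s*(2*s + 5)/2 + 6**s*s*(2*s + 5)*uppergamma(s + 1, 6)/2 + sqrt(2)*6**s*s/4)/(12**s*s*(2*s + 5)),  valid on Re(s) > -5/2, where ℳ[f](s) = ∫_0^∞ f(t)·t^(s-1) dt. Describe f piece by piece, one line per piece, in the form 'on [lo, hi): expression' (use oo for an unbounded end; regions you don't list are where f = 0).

on [0, 1/2): t**(5/2)
on [1/2, 2): t*exp(-t/2)
on [2, 3): 1/2
on [3, oo): t*exp(-2*t)

invert the shared t-power to get t**(3/2) on [0, 1/2); exp(-t/2) on [1/2, 2); 1/(2*t) on [2, 3); …
treat the 4 regions marked off by 1/2, 2, 3 separately and sum
∫ t**(5/2)·t^(s-1) over [0, 1/2)
on [1/2, 2) integrate f = t*exp(-t/2) against the kernel
the [2, 3) slice contributes ∫ 1/2·t^(s-1) dt
on [3, ∞): add ∫ t*exp(-2*t)·t^(s-1) dt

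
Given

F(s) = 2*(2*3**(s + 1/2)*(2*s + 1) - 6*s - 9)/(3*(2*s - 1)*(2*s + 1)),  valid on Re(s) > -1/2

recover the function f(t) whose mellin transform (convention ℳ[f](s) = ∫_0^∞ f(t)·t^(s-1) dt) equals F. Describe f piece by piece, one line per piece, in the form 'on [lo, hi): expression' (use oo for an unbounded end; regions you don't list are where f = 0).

on [0, 1): sqrt(t)
on [1, 3): 2/sqrt(t)

strip the shared t-power: t**(3/2) on [0, 1); 2*sqrt(t) on [1, 3)
slice at 1, transform all 2 pieces, and sum them
on [0, 1) integrate f = sqrt(t) against the kernel
[1, 3) adds the kernel integral of 2/sqrt(t)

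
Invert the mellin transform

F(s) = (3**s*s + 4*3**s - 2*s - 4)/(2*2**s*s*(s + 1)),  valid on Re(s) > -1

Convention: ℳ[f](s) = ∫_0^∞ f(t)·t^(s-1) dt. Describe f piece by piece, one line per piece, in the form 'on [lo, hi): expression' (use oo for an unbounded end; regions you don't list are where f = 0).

on [0, 1/2): t
on [1/2, 3/2): 2 - t

decompose at 1/2; ℳ[f](s) sums the 2 pieces' integrals
segment 0 to 1/2 holds t; add its integral
on [1/2, 3/2) integrate f = (2 - t) against the kernel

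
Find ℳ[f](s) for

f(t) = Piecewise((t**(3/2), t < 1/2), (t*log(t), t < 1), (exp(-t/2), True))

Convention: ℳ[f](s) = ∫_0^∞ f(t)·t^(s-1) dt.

(2*2**(2*s)*(2*s + 3)*(s**2 + 2*s + 1)*uppergamma(s, 1/2) - 2*2**s*(2*s + 3) + s*(2*s + 3)*log(2) + 2*s + (2*s + 3)*log(2) + sqrt(2)*(s**2 + 2*s + 1) + 3)/(2*2**s*(2*s + 3)*(s**2 + 2*s + 1))
  Re(s) > -3/2

decompose at 1/2, 1; ℳ[f](s) sums the 3 pieces' integrals
[0, 1/2) adds the kernel integral of t**(3/2)
over [1/2, 1), the kernel integral of t*log(t) enters the sum
on [1, ∞) integrate f = exp(-t/2) against the kernel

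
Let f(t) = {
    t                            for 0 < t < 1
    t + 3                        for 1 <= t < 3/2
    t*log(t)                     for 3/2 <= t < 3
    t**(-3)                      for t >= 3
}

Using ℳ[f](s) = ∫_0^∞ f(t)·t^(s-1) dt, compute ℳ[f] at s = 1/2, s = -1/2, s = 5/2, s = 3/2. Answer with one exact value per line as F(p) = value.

decompose at 1, 3/2, 3; ℳ[f](s) sums the 4 pieces' integrals
segment 0 to 1 holds t; add its integral
over [1, 3/2), the kernel integral of (t + 3) enters the sum
segment 3/2 to 3 holds t*log(t); add its integral
the [3, ∞) slice contributes ∫ t**(-3)·t^(s-1) dt

F(1/2) = -6 - 178*sqrt(3)/135 + log(2**(sqrt(6)/2)*3**(-sqrt(6)/2 + 2*sqrt(3))) + 23*sqrt(6)/6
F(-1/2) = -2266*sqrt(3)/567 + sqrt(6) + log(2**(sqrt(6))*3**(-sqrt(6) + 2*sqrt(3))) + 6
F(5/2) = -226*sqrt(3)/147 - 27*sqrt(6)*log(3)/56 - 6/5 + 27*sqrt(6)*log(2)/56 + 3861*sqrt(6)/1960 + 54*sqrt(3)*log(3)/7
F(3/2) = -922*sqrt(3)/675 - 2 + 213*sqrt(6)/100 + log(2**(9*sqrt(6)/20)*3**(-9*sqrt(6)/20 + 18*sqrt(3)/5))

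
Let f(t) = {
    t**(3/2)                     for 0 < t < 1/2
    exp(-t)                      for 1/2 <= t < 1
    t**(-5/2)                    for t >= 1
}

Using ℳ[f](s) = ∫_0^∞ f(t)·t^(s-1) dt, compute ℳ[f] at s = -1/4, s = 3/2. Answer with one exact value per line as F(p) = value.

slice at 1/2, 1, transform all 3 pieces, and sum them
for t in [0, 1/2): the term is ∫ t**(3/2)·t^(s-1)
between 1/2 and 1 the integrand is exp(-t)·t^(s-1)
between 1 and ∞ the integrand is t**(-5/2)·t^(s-1)

F(-1/4) = -uppergamma(-1/4, 1) + 2**(3/4)/5 + 4/11 + uppergamma(-1/4, 1/2)
F(3/2) = -exp(-1) - sqrt(pi)*erfc(1)/2 + sqrt(pi)*erfc(sqrt(2)/2)/2 + sqrt(2)*exp(-1/2)/2 + 25/24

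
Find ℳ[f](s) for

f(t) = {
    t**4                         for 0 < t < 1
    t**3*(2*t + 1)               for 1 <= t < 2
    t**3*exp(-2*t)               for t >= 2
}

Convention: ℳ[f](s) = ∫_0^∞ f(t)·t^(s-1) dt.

remove the shared t-power first: t**3 on [0, 1); t**2*(2*t + 1) on [1, 2); t**2*exp(-2*t) on [2, ∞)
remove the shared t-power first: t on [0, 1); 2*t + 1 on [1, 2); exp(-2*t) on [2, ∞)
linearity at 1, 2 turns ℳ[f](s) into 3 summed integrals
piece [0, 1): integrate t**4 against the kernel
on [1, 2): add ∫ t**3*(2*t + 1)·t^(s-1) dt
the [2, ∞) slice contributes ∫ t**3*exp(-2*t)·t^(s-1) dt

(320*2**(2*s)*(s + 3) + 64*2**(2*s) - 16*2**s*(s + 3) - 8*2**s + (s + 3)*(s + 4)*uppergamma(s + 3, 4))/(8*2**s*(s + 3)*(s + 4))
  Re(s) > -4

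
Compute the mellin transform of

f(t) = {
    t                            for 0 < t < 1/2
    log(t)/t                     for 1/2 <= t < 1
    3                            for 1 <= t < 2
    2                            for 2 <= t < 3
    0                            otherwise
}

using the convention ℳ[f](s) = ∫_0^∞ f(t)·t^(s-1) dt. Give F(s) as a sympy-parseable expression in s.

(2*2**(2*s)*(s + 1)*(s**2 - 2*s + 1) - 2*2**s*s*(s + 1) - 6*2**s*(s + 1)*(s**2 - 2*s + 1) + 4*6**s*(s + 1)*(s**2 - 2*s + 1) + 4*s**2*(s + 1)*log(2) - 4*s*(s + 1)*log(2) + 4*s*(s + 1) + s*(s**2 - 2*s + 1))/(2*2**s*s*(s + 1)*(s**2 - 2*s + 1))
  Re(s) > -1

linearity at 1/2, 1, 2 turns ℳ[f](s) into 4 summed integrals
over [0, 1/2), the kernel integral of t enters the sum
segment [1/2, 1) carries log(t)/t; integrate it
on [1, 2): add ∫ 3·t^(s-1) dt
between 2 and 3 the integrand is 2·t^(s-1)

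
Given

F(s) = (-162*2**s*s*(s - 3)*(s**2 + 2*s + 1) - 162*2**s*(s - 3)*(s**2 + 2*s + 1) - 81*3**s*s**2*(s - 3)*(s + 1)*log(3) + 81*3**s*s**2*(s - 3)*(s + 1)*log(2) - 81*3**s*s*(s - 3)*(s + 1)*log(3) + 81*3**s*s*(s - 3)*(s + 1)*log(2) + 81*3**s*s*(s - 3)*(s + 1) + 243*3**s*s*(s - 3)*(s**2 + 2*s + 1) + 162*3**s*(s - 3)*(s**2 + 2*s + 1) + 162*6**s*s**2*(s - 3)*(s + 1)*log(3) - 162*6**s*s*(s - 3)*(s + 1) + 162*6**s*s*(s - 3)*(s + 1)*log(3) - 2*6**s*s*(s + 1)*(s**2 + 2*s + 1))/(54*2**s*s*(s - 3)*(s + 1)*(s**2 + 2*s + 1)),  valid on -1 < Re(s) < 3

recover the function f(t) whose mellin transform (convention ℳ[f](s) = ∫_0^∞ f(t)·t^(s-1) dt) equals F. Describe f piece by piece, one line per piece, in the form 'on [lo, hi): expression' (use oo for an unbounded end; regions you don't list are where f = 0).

on [0, 1): t
on [1, 3/2): t + 3
on [3/2, 3): t*log(t)
on [3, oo): t**(-3)

decompose at 1, 3/2, 3; ℳ[f](s) sums the 4 pieces' integrals
over [0, 1), the kernel integral of t enters the sum
segment [1, 3/2) carries (t + 3); integrate it
[3/2, 3) adds the kernel integral of t*log(t)
for t in [3, ∞): the term is ∫ t**(-3)·t^(s-1)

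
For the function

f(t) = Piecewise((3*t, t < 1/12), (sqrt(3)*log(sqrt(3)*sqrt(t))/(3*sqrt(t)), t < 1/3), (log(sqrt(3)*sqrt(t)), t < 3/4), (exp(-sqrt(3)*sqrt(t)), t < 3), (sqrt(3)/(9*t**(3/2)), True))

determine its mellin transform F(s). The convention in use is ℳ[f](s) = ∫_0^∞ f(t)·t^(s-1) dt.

back out the common scale on t: t on [0, 1/4); log(sqrt(t))/sqrt(t) on [1/4, 1); log(sqrt(t)) on [1, 9/4); …
undo the power substitution: t**2 on [0, 1/2); log(t)/t on [1/2, 1); log(t) on [1, 3/2); …
slice at 1/12, 1/3, 3/4, 3, transform all 5 pieces, and sum them
segment [0, 1/12) carries 3*t; integrate it
∫ over [1/12, 1/3) of sqrt(3)*log(sqrt(3)*sqrt(t))/(3*sqrt(t))·t^(s-1) joins the sum
segment 1/3 to 3/4 holds log(sqrt(3)*sqrt(t)); add its integral
on [3/4, 3) integrate f = exp(-sqrt(3)*sqrt(t)) against the kernel
the [3, ∞) slice contributes ∫ sqrt(3)/(9*t**(3/2))·t^(s-1) dt

(432*2**(2*s)*s**2*(2*s - 3)*(2*s + 2)*(4*s**2 - 4*s + 1)*uppergamma(2*s, 3/2) - 432*2**(2*s)*s**2*(2*s - 3)*(2*s + 2)*(4*s**2 - 4*s + 1)*uppergamma(2*s, 3) - 432*2**(2*s)*s**2*(2*s - 3)*(2*s + 2) + 108*2**(2*s)*(2*s - 3)*(2*s + 2)*(4*s**2 - 4*s + 1) - 216*3**(2*s)*s*(2*s - 3)*(2*s + 2)*(4*s**2 - 4*s + 1)*log(2) + 216*3**(2*s)*s*(2*s - 3)*(2*s + 2)*(4*s**2 - 4*s + 1)*log(3) - 108*3**(2*s)*(2*s - 3)*(2*s + 2)*(4*s**2 - 4*s + 1) - 16*6**(2*s)*s**2*(2*s + 2)*(4*s**2 - 4*s + 1) + 1728*s**3*(2*s - 3)*(2*s + 2)*log(2) - 864*s**2*(2*s - 3)*(2*s + 2)*log(2) + 864*s**2*(2*s - 3)*(2*s + 2) + 108*s**2*(2*s - 3)*(4*s**2 - 4*s + 1))/(216*2**(2*s)*3**s*s**2*(2*s - 3)*(2*s + 2)*(4*s**2 - 4*s + 1))
  -1 < Re(s) < 3/2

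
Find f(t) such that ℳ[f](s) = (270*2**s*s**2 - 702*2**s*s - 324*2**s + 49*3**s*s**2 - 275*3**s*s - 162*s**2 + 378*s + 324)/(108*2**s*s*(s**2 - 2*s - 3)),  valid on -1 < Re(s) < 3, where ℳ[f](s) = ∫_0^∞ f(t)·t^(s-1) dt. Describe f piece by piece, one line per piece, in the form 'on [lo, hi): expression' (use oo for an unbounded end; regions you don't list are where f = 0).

f breaks at 1/2, 1, 3/2 into 4 integrals to sum
over [0, 1/2), the kernel integral of t enters the sum
for t in [1/2, 1): the term is ∫ (2*t + 1)·t^(s-1)
on [1, 3/2): add ∫ t/2·t^(s-1) dt
the [3/2, ∞) slice contributes ∫ t**(-3)·t^(s-1) dt

on [0, 1/2): t
on [1/2, 1): 2*t + 1
on [1, 3/2): t/2
on [3/2, oo): t**(-3)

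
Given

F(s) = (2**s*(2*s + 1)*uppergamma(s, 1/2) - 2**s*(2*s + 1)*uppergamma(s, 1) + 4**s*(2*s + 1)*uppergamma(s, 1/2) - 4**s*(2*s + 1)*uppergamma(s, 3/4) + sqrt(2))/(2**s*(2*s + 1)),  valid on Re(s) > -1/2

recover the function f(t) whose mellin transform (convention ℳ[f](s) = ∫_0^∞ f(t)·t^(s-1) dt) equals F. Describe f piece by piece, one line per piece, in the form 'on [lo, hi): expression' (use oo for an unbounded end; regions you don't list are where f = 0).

cuts at 1/2, 1: linearity sums the 3 kernel integrals
[0, 1/2) adds the kernel integral of sqrt(t)
on [1/2, 1): add ∫ exp(-t)·t^(s-1) dt
on [1, 3/2): add ∫ exp(-t/2)·t^(s-1) dt

on [0, 1/2): sqrt(t)
on [1/2, 1): exp(-t)
on [1, 3/2): exp(-t/2)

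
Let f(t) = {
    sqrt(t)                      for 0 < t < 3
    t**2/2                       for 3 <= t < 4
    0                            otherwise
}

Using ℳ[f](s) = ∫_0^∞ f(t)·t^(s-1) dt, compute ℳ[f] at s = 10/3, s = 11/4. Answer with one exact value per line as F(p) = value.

F(10/3) = -729*3**(1/3)/32 + 162*3**(5/6)/23 + 96*2**(2/3)
F(11/4) = -162*3**(3/4)/19 + 108*3**(1/4)/13 + 1024*sqrt(2)/19

f breaks at 3 into 2 integrals to sum
the [0, 3) slice contributes ∫ sqrt(t)·t^(s-1) dt
on [3, 4): add ∫ t**2/2·t^(s-1) dt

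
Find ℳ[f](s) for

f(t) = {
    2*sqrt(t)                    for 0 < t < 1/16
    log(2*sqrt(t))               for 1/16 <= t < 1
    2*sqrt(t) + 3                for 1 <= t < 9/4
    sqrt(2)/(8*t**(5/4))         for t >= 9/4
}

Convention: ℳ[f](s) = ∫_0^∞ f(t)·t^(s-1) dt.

reversing the common scale on t: sqrt(2)*sqrt(t) on [0, 1/8); log(sqrt(2)*sqrt(t)) on [1/8, 2); sqrt(2)*sqrt(t) + 3 on [2, 9/2); …
back out the common scale on t: sqrt(t) on [0, 1/4); log(sqrt(t)) on [1/4, 4); sqrt(t) + 3 on [4, 9); …
undo the power substitution: t on [0, 1/2); log(t) on [1/2, 2); t + 3 on [2, 3); …
summing 4 kernel integrals split by 1/16, 1, 9/4 yields ℳ[f](s)
segment [0, 1/16) carries 2*sqrt(t); integrate it
on [1/16, 1) integrate f = log(2*sqrt(t)) against the kernel
piece [1, 9/4): integrate (2*sqrt(t) + 3) against the kernel
segment 9/4 to ∞ holds sqrt(2)/(8*t**(5/4)); add its integral

(-1080*2**(4*s)*s**2*(4*s - 5) + 108*2**(4*s)*s*(2*s + 1)*(4*s - 5)*log(2) - 324*2**(4*s)*s*(4*s - 5) - 54*2**(4*s)*(2*s + 1)*(4*s - 5) - 16*sqrt(3)*6**(2*s)*s**2*(2*s + 1) + 1296*6**(2*s)*s**2*(4*s - 5) + 324*6**(2*s)*s*(4*s - 5) + 108*s**2*(4*s - 5) + 108*s*(2*s + 1)*(4*s - 5)*log(2) + (4*s - 5)*(108*s + 54))/(108*2**(4*s)*s**2*(2*s + 1)*(4*s - 5))
  -1/2 < Re(s) < 5/4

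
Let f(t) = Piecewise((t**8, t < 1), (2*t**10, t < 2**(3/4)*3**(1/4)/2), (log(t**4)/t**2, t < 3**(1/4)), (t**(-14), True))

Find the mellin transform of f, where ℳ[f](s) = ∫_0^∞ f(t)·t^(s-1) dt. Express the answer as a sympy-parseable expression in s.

peel off the power substitution: t**4 on [0, 1); 2*t**5 on [1, sqrt(6)/2); log(t**2)/t on [sqrt(6)/2, sqrt(3)); …
undo the shared t-power: t**3 on [0, 1); 2*t**4 on [1, sqrt(6)/2); log(t**2)/t**2 on [sqrt(6)/2, sqrt(3)); …
invert the power substitution to get t**(3/2) on [0, 1); 2*t**2 on [1, 3/2); log(t)/t on [3/2, 3); …
decompose at 1, 2**(3/4)*3**(1/4)/2, 3**(1/4); ℳ[f](s) sums the 4 pieces' integrals
∫ t**8·t^(s-1) over [0, 1)
segment 1 to 2**(3/4)*3**(1/4)/2 holds 2*t**10; add its integral
the [2**(3/4)*3**(1/4)/2, 3**(1/4)) slice contributes ∫ log(t**4)/t**2·t^(s-1) dt
for t in [3**(1/4), ∞): the term is ∫ t**(-14)·t^(s-1)

2**(-s/4 - 1/2)*(324*2**(s/4 + 1/2)*(-s/2 + (s/2 + 1)**2/4)*(s/4 - 7/2)*(s/4 + 5/2) - 324*2**(s/4 + 1/2)*(-s/2 + (s/2 + 1)**2/4)*(s/4 - 7/2)*(s/2 + 4) + 729*3**(s/4 + 1/2)*(-s/2 + (s/2 + 1)**2/4)*(s/4 - 7/2)*(s/2 + 4) - 54*3**(s/4 + 1/2)*(s/4 - 7/2)*(s/4 + 5/2)*(s/2 + 1)*(s/2 + 4)*log(3) + 54*3**(s/4 + 1/2)*(s/4 - 7/2)*(s/4 + 5/2)*(s/2 + 1)*(s/2 + 4)*log(2) - 108*3**(s/4 + 1/2)*(s/4 - 7/2)*(s/4 + 5/2)*(s/2 + 4)*log(2) + 108*3**(s/4 + 1/2)*(s/4 - 7/2)*(s/4 + 5/2)*(s/2 + 4) + 108*3**(s/4 + 1/2)*(s/4 - 7/2)*(s/4 + 5/2)*(s/2 + 4)*log(3) - 2*6**(s/4 + 1/2)*(-s/2 + (s/2 + 1)**2/4)*(s/4 + 5/2)*(s/2 + 4) + 27*6**(s/4 + 1/2)*(s/4 - 7/2)*(s/4 + 5/2)*(s/2 + 1)*(s/2 + 4)*log(3) - 54*6**(s/4 + 1/2)*(s/4 - 7/2)*(s/4 + 5/2)*(s/2 + 4)*log(3) - 54*6**(s/4 + 1/2)*(s/4 - 7/2)*(s/4 + 5/2)*(s/2 + 4))/(648*(-s/2 + (s/2 + 1)**2/4)*(s/4 - 7/2)*(s/4 + 5/2)*(s/2 + 4))
  -8 < Re(s) < 14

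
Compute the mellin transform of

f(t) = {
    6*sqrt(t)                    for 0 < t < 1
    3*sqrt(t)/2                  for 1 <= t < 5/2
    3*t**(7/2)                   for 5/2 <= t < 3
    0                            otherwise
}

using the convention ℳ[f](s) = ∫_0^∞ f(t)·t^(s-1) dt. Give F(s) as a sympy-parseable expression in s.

slice at 1, 5/2, transform all 3 pieces, and sum them
∫ over [0, 1) of 6*sqrt(t)·t^(s-1) joins the sum
piece [1, 5/2): integrate 3*sqrt(t)/2 against the kernel
segment 5/2 to 3 holds 3*t**(7/2); add its integral

3*(2*3**(s + 7/2)*(2*s + 1) + (5/2)**(s + 1/2)*(2*s + 7) - 2*(5/2)**(s + 7/2)*(2*s + 1) + 6*s + 21)/((2*s + 1)*(2*s + 7))
  Re(s) > -1/2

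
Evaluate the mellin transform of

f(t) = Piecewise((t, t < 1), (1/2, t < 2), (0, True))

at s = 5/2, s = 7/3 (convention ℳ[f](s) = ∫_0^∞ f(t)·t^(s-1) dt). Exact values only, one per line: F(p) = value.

F(5/2) = 3/35 + 4*sqrt(2)/5
F(7/3) = 3/35 + 6*2**(1/3)/7

slice at 1, transform all 2 pieces, and sum them
for t in [0, 1): the term is ∫ t·t^(s-1)
[1, 2) adds the kernel integral of 1/2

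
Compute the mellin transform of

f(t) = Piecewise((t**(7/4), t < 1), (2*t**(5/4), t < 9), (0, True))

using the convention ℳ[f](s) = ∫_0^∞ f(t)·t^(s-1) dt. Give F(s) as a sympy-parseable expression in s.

4*(2*3**(2*s + 5/2)*(4*s + 7) - 4*s - 9)/((4*s + 5)*(4*s + 7))
  Re(s) > -7/4

peel off the power substitution: t**(7/2) on [0, 1); 2*t**(5/2) on [1, 3)
reversing the shared t-power: t**(3/2) on [0, 1); 2*sqrt(t) on [1, 3)
linearity at 1 turns ℳ[f](s) into 2 summed integrals
on [0, 1) integrate f = t**(7/4) against the kernel
segment 1 to 9 holds 2*t**(5/4); add its integral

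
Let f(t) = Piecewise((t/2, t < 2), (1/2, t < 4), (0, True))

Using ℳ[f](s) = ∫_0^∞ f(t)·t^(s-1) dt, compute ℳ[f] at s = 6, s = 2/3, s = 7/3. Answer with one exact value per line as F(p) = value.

F(6) = 2416/7
F(2/3) = 3*2**(1/3)*(10 - 2**(1/3))/20
F(7/3) = 12*2**(1/3)*(1 + 10*2**(1/3))/35

the common scale on t comes off first: t on [0, 1); 1/2 on [1, 2)
the 2 pieces separated at 2 each add one integral
the [0, 2) slice contributes ∫ t/2·t^(s-1) dt
between 2 and 4 the integrand is 1/2·t^(s-1)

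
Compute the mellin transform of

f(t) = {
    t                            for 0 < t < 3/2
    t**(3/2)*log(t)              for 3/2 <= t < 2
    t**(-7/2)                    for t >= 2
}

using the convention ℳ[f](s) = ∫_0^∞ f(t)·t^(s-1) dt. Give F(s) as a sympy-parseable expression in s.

2**(-s - 5/2)*(-2**(2*s + 6)*(s + 1)*(2*s - 7) + 3**(s + 1/2)*(s + 1)*(2*s - 7)*(2*s + 1)*(-12*log(3) + 12*log(2)) + 3**(s + 1/2)*(s + 1)*(2*s - 7)*(-24*log(3) + 24*log(2)) + 2*3**(s + 1/2)*sqrt(6)*(2*s - 7)*(8*s + (2*s + 1)**2 + 8) + 8*3**(s + 3/2)*(s + 1)*(2*s - 7) + 32*4**s*(s + 1)*(2*s - 7)*(2*s + 1)*log(2) + 64*4**s*(s + 1)*(2*s - 7)*log(2) - 4**s*(s + 1)*(8*s + (2*s + 1)**2 + 8))/((s + 1)*(2*s - 7)*(8*s + (2*s + 1)**2 + 8))
  -1 < Re(s) < 7/2

strip the shared t-power: sqrt(t) on [0, 3/2); t*log(t) on [3/2, 2); t**(-4) on [2, ∞)
split f at 3/2, 2: ℳ[f](s) collects 3 kernel integrals
segment [0, 3/2) carries t; integrate it
[3/2, 2) adds the kernel integral of t**(3/2)*log(t)
segment [2, ∞) carries t**(-7/2); integrate it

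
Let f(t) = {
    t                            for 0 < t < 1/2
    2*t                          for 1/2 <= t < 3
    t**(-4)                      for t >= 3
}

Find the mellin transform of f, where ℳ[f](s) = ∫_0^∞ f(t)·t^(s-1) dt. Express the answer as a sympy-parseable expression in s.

(970*6**s*s - 3890*6**s - 81*s + 324)/(162*2**s*(s**2 - 3*s - 4))
  -1 < Re(s) < 4

integrate the 3 segments split at 1/2, 3, then add the results
[0, 1/2) adds the kernel integral of t
∫ 2*t·t^(s-1) over [1/2, 3)
on [3, ∞) integrate f = t**(-4) against the kernel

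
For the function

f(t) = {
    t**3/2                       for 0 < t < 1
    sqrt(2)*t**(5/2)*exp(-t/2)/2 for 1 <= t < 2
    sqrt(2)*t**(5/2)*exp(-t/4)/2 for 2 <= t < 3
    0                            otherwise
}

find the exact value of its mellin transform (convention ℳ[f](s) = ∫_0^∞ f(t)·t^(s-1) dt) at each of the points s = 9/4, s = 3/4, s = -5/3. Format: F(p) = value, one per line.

F(9/4) = -512*uppergamma(19/4, 3/4) - 16*2**(1/4)*uppergamma(19/4, 1) + 2/21 + 16*2**(1/4)*uppergamma(19/4, 1/2) + 512*uppergamma(19/4, 1/2)
F(3/4) = -64*uppergamma(13/4, 3/4) - 4*2**(3/4)*uppergamma(13/4, 1) + 2/15 + 4*2**(3/4)*uppergamma(13/4, 1/2) + 64*uppergamma(13/4, 1/2)
F(-5/3) = -2*2**(1/6)*uppergamma(5/6, 3/4) - 2**(1/3)*uppergamma(5/6, 1) + 3/8 + 2**(1/3)*uppergamma(5/6, 1/2) + 2*2**(1/6)*uppergamma(5/6, 1/2)

strip the shared t-power: t/2 on [0, 1); sqrt(2)*sqrt(t)*exp(-t/2)/2 on [1, 2); sqrt(2)*sqrt(t)*exp(-t/4)/2 on [2, 3)
invert the common scale on t to get t on [0, 1/2); sqrt(t)*exp(-t) on [1/2, 1); sqrt(t)*exp(-t/2) on [1, 3/2)
invert the shared t-power to get sqrt(t) on [0, 1/2); exp(-t) on [1/2, 1); exp(-t/2) on [1, 3/2)
decompose at 1, 2; ℳ[f](s) sums the 3 pieces' integrals
segment 0 to 1 holds t**3/2; add its integral
the [1, 2) slice contributes ∫ sqrt(2)*t**(5/2)*exp(-t/2)/2·t^(s-1) dt
[2, 3) adds the kernel integral of sqrt(2)*t**(5/2)*exp(-t/4)/2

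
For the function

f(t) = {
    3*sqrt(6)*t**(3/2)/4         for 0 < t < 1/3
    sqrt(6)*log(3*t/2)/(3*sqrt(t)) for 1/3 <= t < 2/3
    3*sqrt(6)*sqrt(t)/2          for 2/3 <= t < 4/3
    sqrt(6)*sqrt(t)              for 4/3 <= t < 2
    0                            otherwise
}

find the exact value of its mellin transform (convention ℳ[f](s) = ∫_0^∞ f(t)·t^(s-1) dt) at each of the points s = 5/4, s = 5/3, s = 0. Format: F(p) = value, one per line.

strip the common scale on t: t**(3/2) on [0, 1/2); log(t)/sqrt(t) on [1/2, 1); 3*sqrt(t) on [1, 2); …
peel off the shared t-power: t on [0, 1/2); log(t)/t on [1/2, 1); 3 on [1, 2); …
split f at 1/3, 2/3, 4/3: ℳ[f](s) collects 4 kernel integrals
over [0, 1/3), the kernel integral of 3*sqrt(6)*t**(3/2)/4 enters the sum
on [1/3, 2/3): add ∫ sqrt(6)*log(3*t/2)/(3*sqrt(t))·t^(s-1) dt
∫ 3*sqrt(6)*sqrt(t)/2·t^(s-1) over [2/3, 4/3)
segment [4/3, 2) carries sqrt(6)*sqrt(t); integrate it

F(5/4) = sqrt(2)*3**(3/4)*(-2420*2**(3/4) + 924*log(2) + 1295 + 1584*sqrt(2) + 2376*6**(3/4))/6237
F(5/3) = sqrt(2)*3**(1/3)*(-34200*2**(1/6) + 6916*log(2) + 6565 + 29792*2**(1/3) + 134064*6**(1/6))/72618
F(0) = sqrt(2)*(-30*sqrt(2) - 12*log(2) + 12*sqrt(6) + 37)/6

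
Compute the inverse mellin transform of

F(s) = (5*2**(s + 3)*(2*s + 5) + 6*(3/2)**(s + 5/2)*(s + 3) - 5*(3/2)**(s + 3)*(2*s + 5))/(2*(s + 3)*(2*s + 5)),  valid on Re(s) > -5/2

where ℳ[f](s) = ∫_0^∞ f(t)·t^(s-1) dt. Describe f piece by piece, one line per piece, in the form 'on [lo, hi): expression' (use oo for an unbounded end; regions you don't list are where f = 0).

on [0, 3/2): 3*t**(5/2)/2
on [3/2, 2): 5*t**3/2

decompose at 3/2; ℳ[f](s) sums the 2 pieces' integrals
segment 0 to 3/2 holds 3*t**(5/2)/2; add its integral
over [3/2, 2), the kernel integral of 5*t**3/2 enters the sum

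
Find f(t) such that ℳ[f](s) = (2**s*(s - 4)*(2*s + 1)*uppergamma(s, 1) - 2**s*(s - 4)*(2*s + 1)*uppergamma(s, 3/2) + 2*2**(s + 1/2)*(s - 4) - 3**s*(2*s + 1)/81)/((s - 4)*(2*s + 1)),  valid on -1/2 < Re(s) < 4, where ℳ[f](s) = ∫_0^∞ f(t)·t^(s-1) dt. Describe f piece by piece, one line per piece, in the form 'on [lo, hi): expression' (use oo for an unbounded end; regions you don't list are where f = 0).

summing 3 kernel integrals split by 2, 3 yields ℳ[f](s)
on [0, 2): add ∫ sqrt(t)·t^(s-1) dt
over [2, 3), the kernel integral of exp(-t/2) enters the sum
∫ t**(-4)·t^(s-1) over [3, ∞)

on [0, 2): sqrt(t)
on [2, 3): exp(-t/2)
on [3, oo): t**(-4)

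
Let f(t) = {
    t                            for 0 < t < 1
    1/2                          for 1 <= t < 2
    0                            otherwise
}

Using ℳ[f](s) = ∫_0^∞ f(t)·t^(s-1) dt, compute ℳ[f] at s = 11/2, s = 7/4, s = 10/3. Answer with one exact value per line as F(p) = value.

split f at 1: ℳ[f](s) collects 2 kernel integrals
the [0, 1) slice contributes ∫ t·t^(s-1) dt
∫ over [1, 2) of 1/2·t^(s-1) joins the sum

F(11/2) = 9/143 + 32*sqrt(2)/11
F(7/4) = 6/77 + 4*2**(3/4)/7
F(10/3) = 21/260 + 6*2**(1/3)/5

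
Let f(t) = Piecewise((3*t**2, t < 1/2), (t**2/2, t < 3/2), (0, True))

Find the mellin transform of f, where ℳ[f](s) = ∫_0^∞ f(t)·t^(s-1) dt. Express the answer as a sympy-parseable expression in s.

f breaks at 1/2 into 2 integrals to sum
∫ over [0, 1/2) of 3*t**2·t^(s-1) joins the sum
∫ over [1/2, 3/2) of t**2/2·t^(s-1) joins the sum

(9*3**s + 5)/(8*2**s*(s + 2))
  Re(s) > -2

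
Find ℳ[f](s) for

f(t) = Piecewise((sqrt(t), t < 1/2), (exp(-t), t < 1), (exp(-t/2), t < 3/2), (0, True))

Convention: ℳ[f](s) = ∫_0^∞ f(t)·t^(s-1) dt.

cuts at 1/2, 1: linearity sums the 3 kernel integrals
piece [0, 1/2): integrate sqrt(t) against the kernel
segment 1/2 to 1 holds exp(-t); add its integral
the [1, 3/2) slice contributes ∫ exp(-t/2)·t^(s-1) dt

(2**s*(2*s + 1)*uppergamma(s, 1/2) - 2**s*(2*s + 1)*uppergamma(s, 1) + 4**s*(2*s + 1)*uppergamma(s, 1/2) - 4**s*(2*s + 1)*uppergamma(s, 3/4) + sqrt(2))/(2**s*(2*s + 1))
  Re(s) > -1/2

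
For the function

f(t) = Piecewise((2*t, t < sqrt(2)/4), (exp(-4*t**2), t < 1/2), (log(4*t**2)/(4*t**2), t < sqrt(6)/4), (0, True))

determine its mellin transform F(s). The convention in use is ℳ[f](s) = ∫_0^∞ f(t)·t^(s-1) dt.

(sqrt(2)/4)**s*(3*2**(s/2)*(s + 1)*(s**2 - 4*s + 4)*uppergamma(s/2, 1/2) - 3*2**(s/2)*(s + 1)*(s**2 - 4*s + 4)*uppergamma(s/2, 1) + 12*2**(s/2)*(s + 1) + 3**(s/2)*s*(s + 1)*(-4*log(2) + 4*log(3)) - 8*3**(s/2)*(s + 1) + 3**(s/2)*(s + 1)*(-8*log(3) + 8*log(2)) + 3*sqrt(2)*(s**2 - 4*s + 4))/(6*(s + 1)*(s**2 - 4*s + 4))
  Re(s) > -1

invert the common scale on t to get t on [0, sqrt(2)/2); exp(-t**2) on [sqrt(2)/2, 1); log(t**2)/t**2 on [1, sqrt(6)/2)
undo the power substitution: sqrt(t) on [0, 1/2); exp(-t) on [1/2, 1); log(t)/t on [1, 3/2)
split f at sqrt(2)/4, 1/2: ℳ[f](s) collects 3 kernel integrals
over [0, sqrt(2)/4), the kernel integral of 2*t enters the sum
for t in [sqrt(2)/4, 1/2): the term is ∫ exp(-4*t**2)·t^(s-1)
on [1/2, sqrt(6)/4): add ∫ log(4*t**2)/(4*t**2)·t^(s-1) dt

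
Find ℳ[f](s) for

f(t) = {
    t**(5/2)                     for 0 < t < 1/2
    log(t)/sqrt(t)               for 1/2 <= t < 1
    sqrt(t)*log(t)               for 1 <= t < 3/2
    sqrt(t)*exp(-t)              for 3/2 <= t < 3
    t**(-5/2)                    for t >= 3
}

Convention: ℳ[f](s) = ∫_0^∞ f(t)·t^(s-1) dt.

2**(-s - 1/2)*(108*2**(s + 1/2)*(-2*s + (s + 1/2)**2)*(s - 5/2)*(s + 1/2)**2*(s + 5/2)*uppergamma(s + 1/2, 3/2) - 108*2**(s + 1/2)*(-2*s + (s + 1/2)**2)*(s - 5/2)*(s + 1/2)**2*(s + 5/2)*uppergamma(s + 1/2, 3) + 108*2**(s + 1/2)*(-2*s + (s + 1/2)**2)*(s - 5/2)*(s + 5/2) - 108*2**(s + 1/2)*(s - 5/2)*(s + 1/2)**2*(s + 5/2) - 108*3**(s + 1/2)*(-2*s + (s + 1/2)**2)*(s - 5/2)*(s + 1/2)*(s + 5/2)*log(2) + 108*3**(s + 1/2)*(-2*s + (s + 1/2)**2)*(s - 5/2)*(s + 1/2)*(s + 5/2)*log(3) - 108*3**(s + 1/2)*(-2*s + (s + 1/2)**2)*(s - 5/2)*(s + 5/2) - 4*6**(s + 1/2)*(-2*s + (s + 1/2)**2)*(s + 1/2)**2*(s + 5/2) + 27*(-2*s + (s + 1/2)**2)*(s - 5/2)*(s + 1/2)**2 + 216*(s - 5/2)*(s + 1/2)**3*(s + 5/2)*log(2) - 216*(s - 5/2)*(s + 1/2)**2*(s + 5/2)*log(2) + 216*(s - 5/2)*(s + 1/2)**2*(s + 5/2))/(108*(-2*s + (s + 1/2)**2)*(s - 5/2)*(s + 1/2)**2*(s + 5/2))
  -5/2 < Re(s) < 5/2

remove the shared t-power first: t**2 on [0, 1/2); log(t)/t on [1/2, 1); log(t) on [1, 3/2); …
cuts at 1/2, 1, 3/2, 3: linearity sums the 5 kernel integrals
segment 0 to 1/2 holds t**(5/2); add its integral
between 1/2 and 1 the integrand is log(t)/sqrt(t)·t^(s-1)
on [1, 3/2) integrate f = sqrt(t)*log(t) against the kernel
[3/2, 3) adds the kernel integral of sqrt(t)*exp(-t)
∫ t**(-5/2)·t^(s-1) over [3, ∞)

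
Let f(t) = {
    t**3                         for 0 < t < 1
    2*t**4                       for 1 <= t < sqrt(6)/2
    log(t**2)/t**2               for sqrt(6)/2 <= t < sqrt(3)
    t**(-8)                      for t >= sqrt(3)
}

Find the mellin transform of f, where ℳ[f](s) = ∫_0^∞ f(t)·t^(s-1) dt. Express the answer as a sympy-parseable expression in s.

back out the power substitution: t**(3/2) on [0, 1); 2*t**2 on [1, 3/2); log(t)/t on [3/2, 3); …
integrate the 4 segments split at 1, sqrt(6)/2, sqrt(3), then add the results
∫ over [0, 1) of t**3·t^(s-1) joins the sum
[1, sqrt(6)/2) adds the kernel integral of 2*t**4
over [sqrt(6)/2, sqrt(3)), the kernel integral of log(t**2)/t**2 enters the sum
for t in [sqrt(3), ∞): the term is ∫ t**(-8)·t^(s-1)

(324*2**(s/2)*(s/2 - 4)*(s/2 + 2)*(s**2/4 - s + 1) - 324*2**(s/2)*(s/2 - 4)*(s + 3)*(s**2/4 - s + 1) - 54*3**(s/2)*s*(s/2 - 4)*(s/2 + 2)*(s + 3)*log(3) + 54*3**(s/2)*s*(s/2 - 4)*(s/2 + 2)*(s + 3)*log(2) - 108*3**(s/2)*(s/2 - 4)*(s/2 + 2)*(s + 3)*log(2) + 108*3**(s/2)*(s/2 - 4)*(s/2 + 2)*(s + 3) + 108*3**(s/2)*(s/2 - 4)*(s/2 + 2)*(s + 3)*log(3) + 729*3**(s/2)*(s/2 - 4)*(s + 3)*(s**2/4 - s + 1) + 27*6**(s/2)*s*(s/2 - 4)*(s/2 + 2)*(s + 3)*log(3) - 54*6**(s/2)*(s/2 - 4)*(s/2 + 2)*(s + 3)*log(3) - 54*6**(s/2)*(s/2 - 4)*(s/2 + 2)*(s + 3) - 2*6**(s/2)*(s/2 + 2)*(s + 3)*(s**2/4 - s + 1))/(324*2**(s/2)*(s/2 - 4)*(s/2 + 2)*(s + 3)*(s**2/4 - s + 1))
  -3 < Re(s) < 8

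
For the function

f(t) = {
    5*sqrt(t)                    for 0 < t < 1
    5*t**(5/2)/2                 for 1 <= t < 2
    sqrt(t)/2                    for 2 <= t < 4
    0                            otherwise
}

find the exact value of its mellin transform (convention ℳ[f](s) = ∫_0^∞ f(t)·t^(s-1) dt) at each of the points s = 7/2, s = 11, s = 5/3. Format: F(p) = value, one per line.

linearity at 1, 2 turns ℳ[f](s) into 3 summed integrals
segment [0, 1) carries 5*sqrt(t); integrate it
∫ over [1, 2) of 5*t**(5/2)/2·t^(s-1) joins the sum
segment [2, 4) carries sqrt(t)/2; integrate it

F(7/2) = 115/2
F(11) = 886784*sqrt(2)/621 + 226492571/621
F(5/3) = 111/65 + 48*2**(1/3)/13 + 564*2**(1/6)/65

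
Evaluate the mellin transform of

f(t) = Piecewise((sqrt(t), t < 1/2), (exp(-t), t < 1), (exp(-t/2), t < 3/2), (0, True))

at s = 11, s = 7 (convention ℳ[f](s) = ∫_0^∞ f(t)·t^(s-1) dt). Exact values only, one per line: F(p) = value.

F(11) = -8055338729409*exp(-3/4)/512 - 9864101*exp(-1) + sqrt(2)/47104 + 12553134696189*exp(-1/2)/1024
F(7) = -6243201*exp(-3/4)/32 - 1957*exp(-1) + sqrt(2)/1920 + 9800517*exp(-1/2)/64

decompose at 1/2, 1; ℳ[f](s) sums the 3 pieces' integrals
segment 0 to 1/2 holds sqrt(t); add its integral
segment [1/2, 1) carries exp(-t); integrate it
∫ exp(-t/2)·t^(s-1) over [1, 3/2)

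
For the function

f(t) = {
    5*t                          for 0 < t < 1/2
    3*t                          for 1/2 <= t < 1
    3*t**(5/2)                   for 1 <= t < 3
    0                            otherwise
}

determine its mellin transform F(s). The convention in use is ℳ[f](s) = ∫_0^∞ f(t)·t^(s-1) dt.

summing 3 kernel integrals split by 1/2, 1 yields ℳ[f](s)
between 0 and 1/2 the integrand is 5*t·t^(s-1)
the [1/2, 1) slice contributes ∫ 3*t·t^(s-1) dt
the [1, 3) slice contributes ∫ 3*t**(5/2)·t^(s-1) dt

(2*3**(s + 7/2)*(s + 1) + 9 + (2*s + 5)/2**s)/((s + 1)*(2*s + 5))
  Re(s) > -1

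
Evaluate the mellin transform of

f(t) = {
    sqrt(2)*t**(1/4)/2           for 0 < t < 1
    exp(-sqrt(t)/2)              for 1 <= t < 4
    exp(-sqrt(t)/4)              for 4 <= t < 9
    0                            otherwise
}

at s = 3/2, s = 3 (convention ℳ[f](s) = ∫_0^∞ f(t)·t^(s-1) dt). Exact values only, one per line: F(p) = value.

strip the power substitution: sqrt(2)*sqrt(t)/2 on [0, 1); exp(-t/2) on [1, 2); exp(-t/4) on [2, 3)
reversing the common scale on t: sqrt(t) on [0, 1/2); exp(-t) on [1/2, 1); exp(-t/2) on [1, 3/2)
linearity at 1, 4 turns ℳ[f](s) into 3 summed integrals
∫ over [0, 1) of sqrt(2)*t**(1/4)/2·t^(s-1) joins the sum
segment [1, 4) carries exp(-sqrt(t)/2); integrate it
piece [4, 9): integrate exp(-sqrt(t)/4) against the kernel

F(3/2) = -520*exp(-3/4) - 80*exp(-1) + 2*sqrt(2)/7 + 468*exp(-1/2)
F(3) = -2080824*exp(-3/4) - 41728*exp(-1) + 2*sqrt(2)/13 + 1646060*exp(-1/2)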